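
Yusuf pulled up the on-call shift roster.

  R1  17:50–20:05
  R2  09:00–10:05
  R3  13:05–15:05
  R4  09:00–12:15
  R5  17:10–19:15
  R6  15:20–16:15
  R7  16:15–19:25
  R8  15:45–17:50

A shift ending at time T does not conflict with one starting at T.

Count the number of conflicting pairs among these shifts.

Sorted by start: R2, R4, R3, R6, R8, R7, R5, R1.
R4 starts before R2 ends → R2 and R4 overlap.
R3 starts after R2 ends — done with R2.
R3 starts after R4 ends — done with R4.
R6 starts after R3 ends — done with R3.
R8 starts before R6 ends → R6 and R8 overlap.
R7 starts exactly when R6 ends (back-to-back, no overlap) — done with R6.
R7 starts before R8 ends → R8 and R7 overlap.
R5 starts before R8 ends → R8 and R5 overlap.
R1 starts exactly when R8 ends (back-to-back, no overlap).
R5 starts before R7 ends → R7 and R5 overlap.
R1 starts before R7 ends → R7 and R1 overlap.
R1 starts before R5 ends → R5 and R1 overlap.
Overlapping pairs: R1 & R5, R1 & R7, R2 & R4, R5 & R7, R5 & R8, R6 & R8, R7 & R8 — 7 in total.

7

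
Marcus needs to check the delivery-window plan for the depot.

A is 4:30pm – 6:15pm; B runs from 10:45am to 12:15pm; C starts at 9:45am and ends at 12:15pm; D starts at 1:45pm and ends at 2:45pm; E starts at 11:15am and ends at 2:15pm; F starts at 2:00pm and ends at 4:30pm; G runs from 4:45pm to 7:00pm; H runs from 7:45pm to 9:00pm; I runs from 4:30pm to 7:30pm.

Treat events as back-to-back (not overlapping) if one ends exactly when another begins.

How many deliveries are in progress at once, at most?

3

Walk through starts and ends in time order (an end at T is processed before a start at T):
9:45am start C → 1
10:45am start B → 2
11:15am start E → 3
12:15pm end B → 2
12:15pm end C → 1
1:45pm start D → 2
2:00pm start F → 3
2:15pm end E → 2
2:45pm end D → 1
4:30pm end F → 0
4:30pm start A → 1
4:30pm start I → 2
4:45pm start G → 3
6:15pm end A → 2
7:00pm end G → 1
7:30pm end I → 0
7:45pm start H → 1
9:00pm end H → 0
Peak is 3, at 11:15am (B, C, E).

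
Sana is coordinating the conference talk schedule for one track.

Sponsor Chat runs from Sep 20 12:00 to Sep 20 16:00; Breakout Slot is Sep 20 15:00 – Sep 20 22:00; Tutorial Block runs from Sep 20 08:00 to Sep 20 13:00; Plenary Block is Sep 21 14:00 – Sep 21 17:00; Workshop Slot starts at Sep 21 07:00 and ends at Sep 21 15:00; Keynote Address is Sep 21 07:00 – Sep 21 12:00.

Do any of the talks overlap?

Yes

Two intervals overlap when each starts before the other ends.
Sorted by start: Tutorial Block, Sponsor Chat, Breakout Slot, Keynote Address, Workshop Slot, Plenary Block.
Sponsor Chat starts before Tutorial Block ends → Tutorial Block and Sponsor Chat overlap.
That's a conflict, so the schedule is not conflict-free.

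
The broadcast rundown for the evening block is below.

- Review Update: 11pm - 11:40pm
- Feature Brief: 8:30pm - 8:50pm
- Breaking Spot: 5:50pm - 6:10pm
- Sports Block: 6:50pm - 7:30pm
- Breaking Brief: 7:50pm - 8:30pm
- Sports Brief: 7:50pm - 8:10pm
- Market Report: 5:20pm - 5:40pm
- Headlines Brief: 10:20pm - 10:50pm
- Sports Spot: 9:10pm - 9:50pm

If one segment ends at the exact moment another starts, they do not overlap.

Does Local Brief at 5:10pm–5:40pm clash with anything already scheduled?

Yes — it overlaps Market Report

Market Report: starts 5:20pm before Local Brief ends 5:40pm, and ends 5:40pm after Local Brief starts 5:10pm → overlap.
Breaking Spot: starts 5:50pm at or after Local Brief ends 5:40pm → clear.
Sports Block: starts 6:50pm at or after Local Brief ends 5:40pm → clear.
Breaking Brief: starts 7:50pm at or after Local Brief ends 5:40pm → clear.
Sports Brief: starts 7:50pm at or after Local Brief ends 5:40pm → clear.
Feature Brief: starts 8:30pm at or after Local Brief ends 5:40pm → clear.
Sports Spot: starts 9:10pm at or after Local Brief ends 5:40pm → clear.
Headlines Brief: starts 10:20pm at or after Local Brief ends 5:40pm → clear.
Review Update: starts 11pm at or after Local Brief ends 5:40pm → clear.
Local Brief overlaps Market Report.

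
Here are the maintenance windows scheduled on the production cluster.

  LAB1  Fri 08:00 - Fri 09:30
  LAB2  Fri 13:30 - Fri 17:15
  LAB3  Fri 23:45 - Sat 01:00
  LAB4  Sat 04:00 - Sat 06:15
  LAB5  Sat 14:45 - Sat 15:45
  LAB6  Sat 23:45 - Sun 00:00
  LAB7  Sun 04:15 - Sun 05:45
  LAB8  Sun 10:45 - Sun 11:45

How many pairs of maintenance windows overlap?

Sorted by start: LAB1, LAB2, LAB3, LAB4, LAB5, LAB6, LAB7, LAB8.
LAB2 starts after LAB1 ends, so nothing later overlaps LAB1 either.
LAB3 starts after LAB2 ends, so nothing later overlaps LAB2 either.
LAB4 starts after LAB3 ends, so nothing later overlaps LAB3 either.
LAB5 starts after LAB4 ends, so nothing later overlaps LAB4 either.
LAB6 starts after LAB5 ends, so nothing later overlaps LAB5 either.
LAB7 starts after LAB6 ends, so nothing later overlaps LAB6 either.
LAB8 starts after LAB7 ends.
No pair overlaps.

0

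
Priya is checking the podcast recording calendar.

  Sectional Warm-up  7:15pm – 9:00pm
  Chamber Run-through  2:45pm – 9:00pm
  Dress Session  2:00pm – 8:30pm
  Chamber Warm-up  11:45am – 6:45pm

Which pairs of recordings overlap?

Chamber Run-through & Chamber Warm-up, Chamber Run-through & Dress Session, Chamber Run-through & Sectional Warm-up, Chamber Warm-up & Dress Session, Dress Session & Sectional Warm-up

Sorted by start: Chamber Warm-up, Dress Session, Chamber Run-through, Sectional Warm-up.
Dress Session starts before Chamber Warm-up ends → Chamber Warm-up and Dress Session overlap.
Chamber Run-through starts before Chamber Warm-up ends → Chamber Warm-up and Chamber Run-through overlap.
Sectional Warm-up starts after Chamber Warm-up ends.
Chamber Run-through starts before Dress Session ends → Dress Session and Chamber Run-through overlap.
Sectional Warm-up starts before Dress Session ends → Dress Session and Sectional Warm-up overlap.
Sectional Warm-up starts before Chamber Run-through ends → Chamber Run-through and Sectional Warm-up overlap.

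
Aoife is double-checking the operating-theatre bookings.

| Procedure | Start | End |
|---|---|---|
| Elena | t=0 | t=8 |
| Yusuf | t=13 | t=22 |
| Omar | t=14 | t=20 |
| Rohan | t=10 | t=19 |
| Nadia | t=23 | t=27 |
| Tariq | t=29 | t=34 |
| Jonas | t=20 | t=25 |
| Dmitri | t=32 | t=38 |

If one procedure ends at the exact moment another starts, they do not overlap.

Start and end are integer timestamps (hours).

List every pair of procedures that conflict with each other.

Dmitri & Tariq, Jonas & Nadia, Jonas & Yusuf, Omar & Rohan, Omar & Yusuf, Rohan & Yusuf

Check each pair: they overlap iff neither finishes before the other starts.
Sorted by start: Elena, Rohan, Yusuf, Omar, Jonas, Nadia, Tariq, Dmitri.
Rohan starts after Elena ends, so nothing later overlaps Elena either.
Yusuf starts before Rohan ends → Rohan and Yusuf overlap.
Omar starts before Rohan ends → Rohan and Omar overlap.
Jonas starts after Rohan ends, so nothing later overlaps Rohan either.
Omar starts before Yusuf ends → Yusuf and Omar overlap.
Jonas starts before Yusuf ends → Yusuf and Jonas overlap.
Nadia starts after Yusuf ends, so nothing later overlaps Yusuf either.
Jonas starts exactly when Omar ends (back-to-back, no overlap), so nothing later overlaps Omar either.
Nadia starts before Jonas ends → Jonas and Nadia overlap.
Tariq starts after Jonas ends, so nothing later overlaps Jonas either.
Tariq starts after Nadia ends, so nothing later overlaps Nadia either.
Dmitri starts before Tariq ends → Tariq and Dmitri overlap.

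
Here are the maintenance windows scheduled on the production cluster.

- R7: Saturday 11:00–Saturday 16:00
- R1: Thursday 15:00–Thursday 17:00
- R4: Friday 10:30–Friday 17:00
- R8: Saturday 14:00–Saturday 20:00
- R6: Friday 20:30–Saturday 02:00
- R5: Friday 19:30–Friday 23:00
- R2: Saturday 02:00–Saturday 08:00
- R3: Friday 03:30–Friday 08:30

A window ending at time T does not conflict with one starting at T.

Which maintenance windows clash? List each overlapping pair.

Two intervals overlap when each starts before the other ends.
Sorted by start: R1, R3, R4, R5, R6, R2, R7, R8.
R3 starts after R1 ends, so nothing later overlaps R1 either.
R4 starts after R3 ends, so nothing later overlaps R3 either.
R5 starts after R4 ends, so nothing later overlaps R4 either.
R6 starts before R5 ends → R5 and R6 overlap.
R2 starts after R5 ends, so nothing later overlaps R5 either.
R2 starts exactly when R6 ends (back-to-back, no overlap), so nothing later overlaps R6 either.
R7 starts after R2 ends, so nothing later overlaps R2 either.
R8 starts before R7 ends → R7 and R8 overlap.

R5 & R6, R7 & R8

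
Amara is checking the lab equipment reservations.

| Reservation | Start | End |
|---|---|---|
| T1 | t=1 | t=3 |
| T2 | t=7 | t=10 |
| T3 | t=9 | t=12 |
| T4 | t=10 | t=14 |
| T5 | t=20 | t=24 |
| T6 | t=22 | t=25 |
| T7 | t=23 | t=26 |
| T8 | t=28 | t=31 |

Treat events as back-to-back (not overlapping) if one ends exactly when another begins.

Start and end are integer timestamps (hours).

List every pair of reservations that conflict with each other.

Sorted by start: T1, T2, T3, T4, T5, T6, T7, T8.
T2 starts after T1 ends; T1 is clear from here.
T3 starts before T2 ends → T2 and T3 overlap.
T4 starts exactly when T2 ends (back-to-back, no overlap); T2 is clear from here.
T4 starts before T3 ends → T3 and T4 overlap.
T5 starts after T3 ends; T3 is clear from here.
T5 starts after T4 ends; T4 is clear from here.
T6 starts before T5 ends → T5 and T6 overlap.
T7 starts before T5 ends → T5 and T7 overlap.
T8 starts after T5 ends.
T7 starts before T6 ends → T6 and T7 overlap.
T8 starts after T6 ends.
T8 starts after T7 ends.

T2 & T3, T3 & T4, T5 & T6, T5 & T7, T6 & T7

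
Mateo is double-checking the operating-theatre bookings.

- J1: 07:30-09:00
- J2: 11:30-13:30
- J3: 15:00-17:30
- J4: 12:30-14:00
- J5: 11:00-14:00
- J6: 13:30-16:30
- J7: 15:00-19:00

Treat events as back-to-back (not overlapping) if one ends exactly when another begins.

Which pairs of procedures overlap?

J2 & J4, J2 & J5, J3 & J6, J3 & J7, J4 & J5, J4 & J6, J5 & J6, J6 & J7

Sorted by start: J1, J5, J2, J4, J6, J3, J7.
J5 starts after J1 ends, so J1 has no further overlaps.
J2 starts before J5 ends → J5 and J2 overlap.
J4 starts before J5 ends → J5 and J4 overlap.
J6 starts before J5 ends → J5 and J6 overlap.
J3 starts after J5 ends, so J5 has no further overlaps.
J4 starts before J2 ends → J2 and J4 overlap.
J6 starts exactly when J2 ends (back-to-back, no overlap), so J2 has no further overlaps.
J6 starts before J4 ends → J4 and J6 overlap.
J3 starts after J4 ends, so J4 has no further overlaps.
J3 starts before J6 ends → J6 and J3 overlap.
J7 starts before J6 ends → J6 and J7 overlap.
J7 starts before J3 ends → J3 and J7 overlap.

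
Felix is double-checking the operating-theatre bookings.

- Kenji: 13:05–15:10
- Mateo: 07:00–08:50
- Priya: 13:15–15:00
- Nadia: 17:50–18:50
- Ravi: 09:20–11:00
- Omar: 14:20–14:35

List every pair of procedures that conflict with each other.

Kenji & Omar, Kenji & Priya, Omar & Priya

Sorted by start: Mateo, Ravi, Kenji, Priya, Omar, Nadia.
Ravi starts after Mateo ends, so nothing later overlaps Mateo either.
Kenji starts after Ravi ends, so nothing later overlaps Ravi either.
Priya starts before Kenji ends → Kenji and Priya overlap.
Omar starts before Kenji ends → Kenji and Omar overlap.
Nadia starts after Kenji ends.
Omar starts before Priya ends → Priya and Omar overlap.
Nadia starts after Priya ends.
Nadia starts after Omar ends.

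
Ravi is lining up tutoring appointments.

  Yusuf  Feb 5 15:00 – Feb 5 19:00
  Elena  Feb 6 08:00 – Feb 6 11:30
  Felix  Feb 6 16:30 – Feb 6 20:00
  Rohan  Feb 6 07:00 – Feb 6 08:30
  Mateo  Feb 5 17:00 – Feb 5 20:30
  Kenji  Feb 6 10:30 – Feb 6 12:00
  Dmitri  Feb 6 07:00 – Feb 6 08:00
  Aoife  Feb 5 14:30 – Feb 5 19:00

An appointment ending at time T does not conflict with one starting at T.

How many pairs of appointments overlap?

Sorted by start: Aoife, Yusuf, Mateo, Rohan, Dmitri, Elena, Kenji, Felix.
Yusuf starts before Aoife ends → Aoife and Yusuf overlap.
Mateo starts before Aoife ends → Aoife and Mateo overlap.
Rohan starts after Aoife ends, so Aoife has no further overlaps.
Mateo starts before Yusuf ends → Yusuf and Mateo overlap.
Rohan starts after Yusuf ends, so Yusuf has no further overlaps.
Rohan starts after Mateo ends, so Mateo has no further overlaps.
Dmitri starts before Rohan ends → Rohan and Dmitri overlap.
Elena starts before Rohan ends → Rohan and Elena overlap.
Kenji starts after Rohan ends, so Rohan has no further overlaps.
Elena starts exactly when Dmitri ends (back-to-back, no overlap), so Dmitri has no further overlaps.
Kenji starts before Elena ends → Elena and Kenji overlap.
Felix starts after Elena ends.
Felix starts after Kenji ends.
Overlapping pairs: Aoife & Mateo, Aoife & Yusuf, Dmitri & Rohan, Elena & Kenji, Elena & Rohan, Mateo & Yusuf — 6 in total.

6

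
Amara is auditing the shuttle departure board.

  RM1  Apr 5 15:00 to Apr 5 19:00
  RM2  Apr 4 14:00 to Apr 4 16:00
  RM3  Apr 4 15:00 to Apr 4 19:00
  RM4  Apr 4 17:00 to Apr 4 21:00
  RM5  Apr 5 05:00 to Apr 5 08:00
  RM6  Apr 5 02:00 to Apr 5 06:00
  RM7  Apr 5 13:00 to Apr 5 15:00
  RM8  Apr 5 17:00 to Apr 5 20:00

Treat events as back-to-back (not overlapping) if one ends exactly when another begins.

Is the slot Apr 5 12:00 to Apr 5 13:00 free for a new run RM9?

Yes — the slot is free

RM2: ends Apr 4 16:00 at or before RM9 starts Apr 5 12:00 → clear.
RM3: ends Apr 4 19:00 at or before RM9 starts Apr 5 12:00 → clear.
RM4: ends Apr 4 21:00 at or before RM9 starts Apr 5 12:00 → clear.
RM6: ends Apr 5 06:00 at or before RM9 starts Apr 5 12:00 → clear.
RM5: ends Apr 5 08:00 at or before RM9 starts Apr 5 12:00 → clear.
RM7: starts Apr 5 13:00 at or after RM9 ends Apr 5 13:00 → clear.
RM1: starts Apr 5 15:00 at or after RM9 ends Apr 5 13:00 → clear.
RM8: starts Apr 5 17:00 at or after RM9 ends Apr 5 13:00 → clear.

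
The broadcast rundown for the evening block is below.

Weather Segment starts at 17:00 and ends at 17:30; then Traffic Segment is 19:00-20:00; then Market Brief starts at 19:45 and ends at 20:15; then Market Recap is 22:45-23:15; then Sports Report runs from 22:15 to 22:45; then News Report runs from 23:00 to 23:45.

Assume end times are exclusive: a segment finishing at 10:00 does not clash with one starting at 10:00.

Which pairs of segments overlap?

Market Brief & Traffic Segment, Market Recap & News Report

Sorted by start: Weather Segment, Traffic Segment, Market Brief, Sports Report, Market Recap, News Report.
Traffic Segment starts after Weather Segment ends; Weather Segment is clear from here.
Market Brief starts before Traffic Segment ends → Traffic Segment and Market Brief overlap.
Sports Report starts after Traffic Segment ends; Traffic Segment is clear from here.
Sports Report starts after Market Brief ends; Market Brief is clear from here.
Market Recap starts exactly when Sports Report ends (back-to-back, no overlap); Sports Report is clear from here.
News Report starts before Market Recap ends → Market Recap and News Report overlap.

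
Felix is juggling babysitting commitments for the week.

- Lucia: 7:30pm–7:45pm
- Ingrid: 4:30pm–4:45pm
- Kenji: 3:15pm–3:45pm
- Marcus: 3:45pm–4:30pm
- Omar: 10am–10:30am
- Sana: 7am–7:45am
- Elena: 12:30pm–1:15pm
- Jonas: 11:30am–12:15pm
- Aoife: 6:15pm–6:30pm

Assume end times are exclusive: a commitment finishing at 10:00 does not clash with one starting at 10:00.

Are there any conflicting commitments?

Sorted by start: Sana, Omar, Jonas, Elena, Kenji, Marcus, Ingrid, Aoife, Lucia.
Omar starts after Sana ends, so Sana has no further overlaps.
Jonas starts after Omar ends, so Omar has no further overlaps.
Elena starts after Jonas ends, so Jonas has no further overlaps.
Kenji starts after Elena ends, so Elena has no further overlaps.
Marcus starts exactly when Kenji ends (back-to-back, no overlap), so Kenji has no further overlaps.
Ingrid starts exactly when Marcus ends (back-to-back, no overlap), so Marcus has no further overlaps.
Aoife starts after Ingrid ends, so Ingrid has no further overlaps.
Lucia starts after Aoife ends.
Every pair is clear; the schedule has no overlaps.

No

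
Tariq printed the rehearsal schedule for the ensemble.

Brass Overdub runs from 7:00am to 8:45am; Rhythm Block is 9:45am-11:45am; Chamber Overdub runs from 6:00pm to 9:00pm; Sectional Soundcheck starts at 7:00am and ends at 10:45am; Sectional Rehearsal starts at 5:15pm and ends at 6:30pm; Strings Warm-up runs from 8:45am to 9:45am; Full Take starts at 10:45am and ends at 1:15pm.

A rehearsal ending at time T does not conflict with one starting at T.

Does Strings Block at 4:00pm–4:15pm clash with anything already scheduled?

Brass Overdub: ends 8:45am at or before Strings Block starts 4:00pm → clear.
Sectional Soundcheck: ends 10:45am at or before Strings Block starts 4:00pm → clear.
Strings Warm-up: ends 9:45am at or before Strings Block starts 4:00pm → clear.
Rhythm Block: ends 11:45am at or before Strings Block starts 4:00pm → clear.
Full Take: ends 1:15pm at or before Strings Block starts 4:00pm → clear.
Sectional Rehearsal: starts 5:15pm at or after Strings Block ends 4:15pm → clear.
Chamber Overdub: starts 6:00pm at or after Strings Block ends 4:15pm → clear.

No — it doesn't clash with anything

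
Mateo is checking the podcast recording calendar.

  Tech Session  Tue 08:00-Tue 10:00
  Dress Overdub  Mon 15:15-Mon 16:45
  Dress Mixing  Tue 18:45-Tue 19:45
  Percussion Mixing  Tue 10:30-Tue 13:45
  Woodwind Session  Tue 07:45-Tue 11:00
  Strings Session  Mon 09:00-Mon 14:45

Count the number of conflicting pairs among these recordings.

Sorted by start: Strings Session, Dress Overdub, Woodwind Session, Tech Session, Percussion Mixing, Dress Mixing.
Dress Overdub starts after Strings Session ends, so Strings Session has no further overlaps.
Woodwind Session starts after Dress Overdub ends, so Dress Overdub has no further overlaps.
Tech Session starts before Woodwind Session ends → Woodwind Session and Tech Session overlap.
Percussion Mixing starts before Woodwind Session ends → Woodwind Session and Percussion Mixing overlap.
Dress Mixing starts after Woodwind Session ends.
Percussion Mixing starts after Tech Session ends, so Tech Session has no further overlaps.
Dress Mixing starts after Percussion Mixing ends.
Overlapping pairs: Percussion Mixing & Woodwind Session, Tech Session & Woodwind Session — 2 in total.

2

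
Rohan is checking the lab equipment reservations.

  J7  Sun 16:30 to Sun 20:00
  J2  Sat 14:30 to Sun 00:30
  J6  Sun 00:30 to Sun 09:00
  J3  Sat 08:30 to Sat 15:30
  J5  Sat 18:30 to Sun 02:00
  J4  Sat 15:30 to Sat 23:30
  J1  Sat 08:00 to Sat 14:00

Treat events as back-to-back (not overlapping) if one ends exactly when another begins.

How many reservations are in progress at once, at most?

Sweep the timeline, counting +1 at each start and −1 at each end (ends before starts at a tie):
Sat 08:00 start J1 → 1
Sat 08:30 start J3 → 2
Sat 14:00 end J1 → 1
Sat 14:30 start J2 → 2
Sat 15:30 end J3 → 1
Sat 15:30 start J4 → 2
Sat 18:30 start J5 → 3
Sat 23:30 end J4 → 2
Sun 00:30 end J2 → 1
Sun 00:30 start J6 → 2
Sun 02:00 end J5 → 1
Sun 09:00 end J6 → 0
Sun 16:30 start J7 → 1
Sun 20:00 end J7 → 0
Peak is 3, at Sat 18:30 (J2, J4, J5).

3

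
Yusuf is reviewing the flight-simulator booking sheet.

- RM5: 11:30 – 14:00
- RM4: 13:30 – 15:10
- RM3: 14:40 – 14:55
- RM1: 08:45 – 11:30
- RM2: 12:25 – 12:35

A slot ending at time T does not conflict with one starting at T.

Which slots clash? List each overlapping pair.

Sorted by start: RM1, RM5, RM2, RM4, RM3.
RM5 starts exactly when RM1 ends (back-to-back, no overlap) — done with RM1.
RM2 starts before RM5 ends → RM5 and RM2 overlap.
RM4 starts before RM5 ends → RM5 and RM4 overlap.
RM3 starts after RM5 ends.
RM4 starts after RM2 ends — done with RM2.
RM3 starts before RM4 ends → RM4 and RM3 overlap.

RM2 & RM5, RM3 & RM4, RM4 & RM5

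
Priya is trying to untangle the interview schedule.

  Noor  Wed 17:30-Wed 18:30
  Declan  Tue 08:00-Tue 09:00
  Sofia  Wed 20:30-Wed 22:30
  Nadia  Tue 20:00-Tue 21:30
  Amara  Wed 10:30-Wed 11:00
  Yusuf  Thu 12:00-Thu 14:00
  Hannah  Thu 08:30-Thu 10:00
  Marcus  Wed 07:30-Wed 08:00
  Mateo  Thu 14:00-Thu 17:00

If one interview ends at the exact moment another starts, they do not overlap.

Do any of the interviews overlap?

Sorted by start: Declan, Nadia, Marcus, Amara, Noor, Sofia, Hannah, Yusuf, Mateo.
Nadia starts after Declan ends — done with Declan.
Marcus starts after Nadia ends — done with Nadia.
Amara starts after Marcus ends — done with Marcus.
Noor starts after Amara ends — done with Amara.
Sofia starts after Noor ends — done with Noor.
Hannah starts after Sofia ends — done with Sofia.
Yusuf starts after Hannah ends — done with Hannah.
Mateo starts exactly when Yusuf ends (back-to-back, no overlap).
Every pair is clear; the schedule has no overlaps.

No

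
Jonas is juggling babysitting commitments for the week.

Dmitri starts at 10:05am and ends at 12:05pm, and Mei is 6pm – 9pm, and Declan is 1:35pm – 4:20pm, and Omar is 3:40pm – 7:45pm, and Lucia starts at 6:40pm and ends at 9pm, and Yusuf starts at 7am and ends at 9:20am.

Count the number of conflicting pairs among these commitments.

Sorted by start: Yusuf, Dmitri, Declan, Omar, Mei, Lucia.
Dmitri starts after Yusuf ends; Yusuf is clear from here.
Declan starts after Dmitri ends; Dmitri is clear from here.
Omar starts before Declan ends → Declan and Omar overlap.
Mei starts after Declan ends; Declan is clear from here.
Mei starts before Omar ends → Omar and Mei overlap.
Lucia starts before Omar ends → Omar and Lucia overlap.
Lucia starts before Mei ends → Mei and Lucia overlap.
Overlapping pairs: Declan & Omar, Lucia & Mei, Lucia & Omar, Mei & Omar — 4 in total.

4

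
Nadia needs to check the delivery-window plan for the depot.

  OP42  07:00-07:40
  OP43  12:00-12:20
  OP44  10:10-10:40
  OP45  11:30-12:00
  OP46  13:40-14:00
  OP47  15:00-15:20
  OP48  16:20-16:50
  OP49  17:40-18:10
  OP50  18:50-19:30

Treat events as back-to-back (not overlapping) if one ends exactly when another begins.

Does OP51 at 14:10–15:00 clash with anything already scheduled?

OP42: ends 07:40 at or before OP51 starts 14:10 → clear.
OP44: ends 10:40 at or before OP51 starts 14:10 → clear.
OP45: ends 12:00 at or before OP51 starts 14:10 → clear.
OP43: ends 12:20 at or before OP51 starts 14:10 → clear.
OP46: ends 14:00 at or before OP51 starts 14:10 → clear.
OP47: starts 15:00 at or after OP51 ends 15:00 → clear.
OP48: starts 16:20 at or after OP51 ends 15:00 → clear.
OP49: starts 17:40 at or after OP51 ends 15:00 → clear.
OP50: starts 18:50 at or after OP51 ends 15:00 → clear.

No — it doesn't clash with anything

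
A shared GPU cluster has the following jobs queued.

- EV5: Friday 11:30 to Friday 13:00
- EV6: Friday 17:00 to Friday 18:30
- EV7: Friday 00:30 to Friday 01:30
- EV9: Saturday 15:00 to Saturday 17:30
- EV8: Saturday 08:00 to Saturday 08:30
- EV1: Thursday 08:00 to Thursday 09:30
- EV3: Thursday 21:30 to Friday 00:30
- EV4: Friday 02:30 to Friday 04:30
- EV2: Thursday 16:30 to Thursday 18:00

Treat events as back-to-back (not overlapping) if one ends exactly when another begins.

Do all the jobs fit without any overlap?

Yes

Check each pair: they overlap iff neither finishes before the other starts.
Sorted by start: EV1, EV2, EV3, EV7, EV4, EV5, EV6, EV8, EV9.
EV2 starts after EV1 ends; EV1 is clear from here.
EV3 starts after EV2 ends; EV2 is clear from here.
EV7 starts exactly when EV3 ends (back-to-back, no overlap); EV3 is clear from here.
EV4 starts after EV7 ends; EV7 is clear from here.
EV5 starts after EV4 ends; EV4 is clear from here.
EV6 starts after EV5 ends; EV5 is clear from here.
EV8 starts after EV6 ends; EV6 is clear from here.
EV9 starts after EV8 ends.
Every pair is clear; the schedule has no overlaps.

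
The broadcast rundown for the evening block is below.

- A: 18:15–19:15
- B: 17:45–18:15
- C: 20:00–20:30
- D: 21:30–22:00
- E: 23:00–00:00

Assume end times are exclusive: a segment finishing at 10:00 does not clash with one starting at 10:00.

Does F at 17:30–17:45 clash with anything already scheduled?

No — it doesn't clash with anything

B: starts 17:45 at or after F ends 17:45 → clear.
A: starts 18:15 at or after F ends 17:45 → clear.
C: starts 20:00 at or after F ends 17:45 → clear.
D: starts 21:30 at or after F ends 17:45 → clear.
E: starts 23:00 at or after F ends 17:45 → clear.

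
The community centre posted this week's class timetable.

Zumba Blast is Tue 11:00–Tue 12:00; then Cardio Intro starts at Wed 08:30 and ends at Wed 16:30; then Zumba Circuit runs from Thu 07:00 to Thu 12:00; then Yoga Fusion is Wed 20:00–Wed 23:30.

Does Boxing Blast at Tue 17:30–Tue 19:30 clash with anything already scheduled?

No — it doesn't clash with anything

Zumba Blast: ends Tue 12:00 at or before Boxing Blast starts Tue 17:30 → clear.
Cardio Intro: starts Wed 08:30 at or after Boxing Blast ends Tue 19:30 → clear.
Yoga Fusion: starts Wed 20:00 at or after Boxing Blast ends Tue 19:30 → clear.
Zumba Circuit: starts Thu 07:00 at or after Boxing Blast ends Tue 19:30 → clear.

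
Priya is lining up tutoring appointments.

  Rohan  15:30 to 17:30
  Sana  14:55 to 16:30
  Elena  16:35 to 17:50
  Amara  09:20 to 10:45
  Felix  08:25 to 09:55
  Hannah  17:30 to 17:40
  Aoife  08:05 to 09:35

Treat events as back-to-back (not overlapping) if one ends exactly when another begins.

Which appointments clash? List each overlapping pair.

Amara & Aoife, Amara & Felix, Aoife & Felix, Elena & Hannah, Elena & Rohan, Rohan & Sana

Sorted by start: Aoife, Felix, Amara, Sana, Rohan, Elena, Hannah.
Felix starts before Aoife ends → Aoife and Felix overlap.
Amara starts before Aoife ends → Aoife and Amara overlap.
Sana starts after Aoife ends, so nothing later overlaps Aoife either.
Amara starts before Felix ends → Felix and Amara overlap.
Sana starts after Felix ends, so nothing later overlaps Felix either.
Sana starts after Amara ends, so nothing later overlaps Amara either.
Rohan starts before Sana ends → Sana and Rohan overlap.
Elena starts after Sana ends, so nothing later overlaps Sana either.
Elena starts before Rohan ends → Rohan and Elena overlap.
Hannah starts exactly when Rohan ends (back-to-back, no overlap).
Hannah starts before Elena ends → Elena and Hannah overlap.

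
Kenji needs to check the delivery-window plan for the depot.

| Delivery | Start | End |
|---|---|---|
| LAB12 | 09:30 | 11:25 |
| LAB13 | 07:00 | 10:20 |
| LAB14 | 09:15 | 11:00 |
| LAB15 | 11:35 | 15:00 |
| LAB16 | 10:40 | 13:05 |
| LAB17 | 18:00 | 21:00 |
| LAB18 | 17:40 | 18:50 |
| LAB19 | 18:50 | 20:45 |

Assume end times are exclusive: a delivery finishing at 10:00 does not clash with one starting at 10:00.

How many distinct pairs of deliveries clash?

Check each pair: they overlap iff neither finishes before the other starts.
Sorted by start: LAB13, LAB14, LAB12, LAB16, LAB15, LAB18, LAB17, LAB19.
LAB14 starts before LAB13 ends → LAB13 and LAB14 overlap.
LAB12 starts before LAB13 ends → LAB13 and LAB12 overlap.
LAB16 starts after LAB13 ends, so nothing later overlaps LAB13 either.
LAB12 starts before LAB14 ends → LAB14 and LAB12 overlap.
LAB16 starts before LAB14 ends → LAB14 and LAB16 overlap.
LAB15 starts after LAB14 ends, so nothing later overlaps LAB14 either.
LAB16 starts before LAB12 ends → LAB12 and LAB16 overlap.
LAB15 starts after LAB12 ends, so nothing later overlaps LAB12 either.
LAB15 starts before LAB16 ends → LAB16 and LAB15 overlap.
LAB18 starts after LAB16 ends, so nothing later overlaps LAB16 either.
LAB18 starts after LAB15 ends, so nothing later overlaps LAB15 either.
LAB17 starts before LAB18 ends → LAB18 and LAB17 overlap.
LAB19 starts exactly when LAB18 ends (back-to-back, no overlap).
LAB19 starts before LAB17 ends → LAB17 and LAB19 overlap.
Overlapping pairs: LAB12 & LAB13, LAB12 & LAB14, LAB12 & LAB16, LAB13 & LAB14, LAB14 & LAB16, LAB15 & LAB16, LAB17 & LAB18, LAB17 & LAB19 — 8 in total.

8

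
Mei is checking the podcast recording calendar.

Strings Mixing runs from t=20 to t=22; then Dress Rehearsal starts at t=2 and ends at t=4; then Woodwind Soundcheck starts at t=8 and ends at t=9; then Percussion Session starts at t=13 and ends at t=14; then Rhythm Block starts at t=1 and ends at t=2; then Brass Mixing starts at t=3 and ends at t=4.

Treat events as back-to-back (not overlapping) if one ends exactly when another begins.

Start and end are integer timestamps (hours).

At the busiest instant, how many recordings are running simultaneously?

Walk through starts and ends in time order (an end at T is processed before a start at T):
t=1 start Rhythm Block → 1
t=2 end Rhythm Block → 0
t=2 start Dress Rehearsal → 1
t=3 start Brass Mixing → 2
t=4 end Brass Mixing → 1
t=4 end Dress Rehearsal → 0
t=8 start Woodwind Soundcheck → 1
t=9 end Woodwind Soundcheck → 0
t=13 start Percussion Session → 1
t=14 end Percussion Session → 0
t=20 start Strings Mixing → 1
t=22 end Strings Mixing → 0
Peak is 2, at t=3 (Brass Mixing, Dress Rehearsal).

2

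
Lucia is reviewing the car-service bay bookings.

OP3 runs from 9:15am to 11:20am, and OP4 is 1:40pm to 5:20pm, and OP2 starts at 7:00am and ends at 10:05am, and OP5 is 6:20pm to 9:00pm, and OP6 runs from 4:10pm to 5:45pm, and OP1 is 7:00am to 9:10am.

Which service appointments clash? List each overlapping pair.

OP1 & OP2, OP2 & OP3, OP4 & OP6

Sorted by start: OP1, OP2, OP3, OP4, OP6, OP5.
OP2 starts before OP1 ends → OP1 and OP2 overlap.
OP3 starts after OP1 ends — done with OP1.
OP3 starts before OP2 ends → OP2 and OP3 overlap.
OP4 starts after OP2 ends — done with OP2.
OP4 starts after OP3 ends — done with OP3.
OP6 starts before OP4 ends → OP4 and OP6 overlap.
OP5 starts after OP4 ends.
OP5 starts after OP6 ends.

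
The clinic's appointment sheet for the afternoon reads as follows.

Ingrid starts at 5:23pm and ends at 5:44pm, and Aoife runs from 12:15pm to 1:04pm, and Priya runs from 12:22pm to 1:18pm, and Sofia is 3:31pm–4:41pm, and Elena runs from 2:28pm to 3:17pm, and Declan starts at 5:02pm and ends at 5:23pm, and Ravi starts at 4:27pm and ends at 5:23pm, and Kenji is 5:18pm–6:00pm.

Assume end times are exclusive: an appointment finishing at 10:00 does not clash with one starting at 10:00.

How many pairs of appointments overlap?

Two intervals overlap when each starts before the other ends.
Sorted by start: Aoife, Priya, Elena, Sofia, Ravi, Declan, Kenji, Ingrid.
Priya starts before Aoife ends → Aoife and Priya overlap.
Elena starts after Aoife ends, so nothing later overlaps Aoife either.
Elena starts after Priya ends, so nothing later overlaps Priya either.
Sofia starts after Elena ends, so nothing later overlaps Elena either.
Ravi starts before Sofia ends → Sofia and Ravi overlap.
Declan starts after Sofia ends, so nothing later overlaps Sofia either.
Declan starts before Ravi ends → Ravi and Declan overlap.
Kenji starts before Ravi ends → Ravi and Kenji overlap.
Ingrid starts exactly when Ravi ends (back-to-back, no overlap).
Kenji starts before Declan ends → Declan and Kenji overlap.
Ingrid starts exactly when Declan ends (back-to-back, no overlap).
Ingrid starts before Kenji ends → Kenji and Ingrid overlap.
Overlapping pairs: Aoife & Priya, Declan & Kenji, Declan & Ravi, Ingrid & Kenji, Kenji & Ravi, Ravi & Sofia — 6 in total.

6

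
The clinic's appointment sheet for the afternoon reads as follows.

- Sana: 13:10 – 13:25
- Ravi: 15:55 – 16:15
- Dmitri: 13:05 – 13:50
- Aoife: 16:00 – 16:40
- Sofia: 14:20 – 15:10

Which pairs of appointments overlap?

Aoife & Ravi, Dmitri & Sana

Sorted by start: Dmitri, Sana, Sofia, Ravi, Aoife.
Sana starts before Dmitri ends → Dmitri and Sana overlap.
Sofia starts after Dmitri ends — done with Dmitri.
Sofia starts after Sana ends — done with Sana.
Ravi starts after Sofia ends — done with Sofia.
Aoife starts before Ravi ends → Ravi and Aoife overlap.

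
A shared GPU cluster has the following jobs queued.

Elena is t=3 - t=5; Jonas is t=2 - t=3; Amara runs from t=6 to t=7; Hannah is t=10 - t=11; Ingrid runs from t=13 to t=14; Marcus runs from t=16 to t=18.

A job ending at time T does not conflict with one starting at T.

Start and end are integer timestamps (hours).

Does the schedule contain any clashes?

No

Check each pair: they overlap iff neither finishes before the other starts.
Sorted by start: Jonas, Elena, Amara, Hannah, Ingrid, Marcus.
Elena starts exactly when Jonas ends (back-to-back, no overlap), so Jonas has no further overlaps.
Amara starts after Elena ends, so Elena has no further overlaps.
Hannah starts after Amara ends, so Amara has no further overlaps.
Ingrid starts after Hannah ends, so Hannah has no further overlaps.
Marcus starts after Ingrid ends.
Every pair is clear; the schedule has no overlaps.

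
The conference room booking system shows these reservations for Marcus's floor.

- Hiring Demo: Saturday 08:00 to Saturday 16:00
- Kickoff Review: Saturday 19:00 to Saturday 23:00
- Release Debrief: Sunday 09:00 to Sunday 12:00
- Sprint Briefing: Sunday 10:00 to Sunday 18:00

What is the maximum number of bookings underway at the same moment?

Sweep the timeline, counting +1 at each start and −1 at each end (ends before starts at a tie):
Saturday 08:00 start Hiring Demo → 1
Saturday 16:00 end Hiring Demo → 0
Saturday 19:00 start Kickoff Review → 1
Saturday 23:00 end Kickoff Review → 0
Sunday 09:00 start Release Debrief → 1
Sunday 10:00 start Sprint Briefing → 2
Sunday 12:00 end Release Debrief → 1
Sunday 18:00 end Sprint Briefing → 0
Peak is 2, at Sunday 10:00 (Release Debrief, Sprint Briefing).

2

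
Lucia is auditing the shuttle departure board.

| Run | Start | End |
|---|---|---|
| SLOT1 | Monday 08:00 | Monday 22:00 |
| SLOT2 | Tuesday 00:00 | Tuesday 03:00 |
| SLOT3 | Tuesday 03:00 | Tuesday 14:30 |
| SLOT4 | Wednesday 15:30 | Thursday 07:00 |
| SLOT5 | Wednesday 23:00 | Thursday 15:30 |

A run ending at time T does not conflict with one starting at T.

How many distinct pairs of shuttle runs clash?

Check each pair: they overlap iff neither finishes before the other starts.
Sorted by start: SLOT1, SLOT2, SLOT3, SLOT4, SLOT5.
SLOT2 starts after SLOT1 ends, so SLOT1 has no further overlaps.
SLOT3 starts exactly when SLOT2 ends (back-to-back, no overlap), so SLOT2 has no further overlaps.
SLOT4 starts after SLOT3 ends, so SLOT3 has no further overlaps.
SLOT5 starts before SLOT4 ends → SLOT4 and SLOT5 overlap.
Overlapping pairs: SLOT4 & SLOT5 — 1 in total.

1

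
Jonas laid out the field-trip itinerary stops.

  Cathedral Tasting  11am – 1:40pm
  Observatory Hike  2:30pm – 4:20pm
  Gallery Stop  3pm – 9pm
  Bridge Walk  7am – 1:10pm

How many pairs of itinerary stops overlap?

Check each pair: they overlap iff neither finishes before the other starts.
Sorted by start: Bridge Walk, Cathedral Tasting, Observatory Hike, Gallery Stop.
Cathedral Tasting starts before Bridge Walk ends → Bridge Walk and Cathedral Tasting overlap.
Observatory Hike starts after Bridge Walk ends; Bridge Walk is clear from here.
Observatory Hike starts after Cathedral Tasting ends; Cathedral Tasting is clear from here.
Gallery Stop starts before Observatory Hike ends → Observatory Hike and Gallery Stop overlap.
Overlapping pairs: Bridge Walk & Cathedral Tasting, Gallery Stop & Observatory Hike — 2 in total.

2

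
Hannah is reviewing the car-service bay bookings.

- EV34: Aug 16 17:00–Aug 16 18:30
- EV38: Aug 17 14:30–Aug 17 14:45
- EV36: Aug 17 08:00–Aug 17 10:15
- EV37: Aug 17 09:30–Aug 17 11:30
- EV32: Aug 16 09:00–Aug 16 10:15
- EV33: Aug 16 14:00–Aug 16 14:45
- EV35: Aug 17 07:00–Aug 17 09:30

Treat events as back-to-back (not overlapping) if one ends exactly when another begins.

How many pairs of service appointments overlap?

2

Sorted by start: EV32, EV33, EV34, EV35, EV36, EV37, EV38.
EV33 starts after EV32 ends, so EV32 has no further overlaps.
EV34 starts after EV33 ends, so EV33 has no further overlaps.
EV35 starts after EV34 ends, so EV34 has no further overlaps.
EV36 starts before EV35 ends → EV35 and EV36 overlap.
EV37 starts exactly when EV35 ends (back-to-back, no overlap), so EV35 has no further overlaps.
EV37 starts before EV36 ends → EV36 and EV37 overlap.
EV38 starts after EV36 ends.
EV38 starts after EV37 ends.
Overlapping pairs: EV35 & EV36, EV36 & EV37 — 2 in total.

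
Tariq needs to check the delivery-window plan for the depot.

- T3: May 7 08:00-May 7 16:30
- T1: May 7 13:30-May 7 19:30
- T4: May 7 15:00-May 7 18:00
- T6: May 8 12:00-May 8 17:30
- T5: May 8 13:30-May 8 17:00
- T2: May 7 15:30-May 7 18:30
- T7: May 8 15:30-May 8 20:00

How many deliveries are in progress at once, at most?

Sweep the timeline, counting +1 at each start and −1 at each end (ends before starts at a tie):
May 7 08:00 start T3 → 1
May 7 13:30 start T1 → 2
May 7 15:00 start T4 → 3
May 7 15:30 start T2 → 4
May 7 16:30 end T3 → 3
May 7 18:00 end T4 → 2
May 7 18:30 end T2 → 1
May 7 19:30 end T1 → 0
May 8 12:00 start T6 → 1
May 8 13:30 start T5 → 2
May 8 15:30 start T7 → 3
May 8 17:00 end T5 → 2
May 8 17:30 end T6 → 1
May 8 20:00 end T7 → 0
Peak is 4, at May 7 15:30 (T1, T2, T3, T4).

4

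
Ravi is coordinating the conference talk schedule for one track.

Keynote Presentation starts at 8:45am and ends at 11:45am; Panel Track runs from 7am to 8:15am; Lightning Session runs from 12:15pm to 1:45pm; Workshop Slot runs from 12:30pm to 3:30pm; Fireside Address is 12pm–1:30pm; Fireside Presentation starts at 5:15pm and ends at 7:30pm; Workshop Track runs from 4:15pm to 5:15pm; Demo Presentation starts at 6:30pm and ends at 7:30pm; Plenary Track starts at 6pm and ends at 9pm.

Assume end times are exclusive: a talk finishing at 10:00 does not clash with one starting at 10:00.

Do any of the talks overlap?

Yes

Sorted by start: Panel Track, Keynote Presentation, Fireside Address, Lightning Session, Workshop Slot, Workshop Track, Fireside Presentation, Plenary Track, Demo Presentation.
Keynote Presentation starts after Panel Track ends, so nothing later overlaps Panel Track either.
Fireside Address starts after Keynote Presentation ends, so nothing later overlaps Keynote Presentation either.
Lightning Session starts before Fireside Address ends → Fireside Address and Lightning Session overlap.
That's a conflict, so the schedule is not conflict-free.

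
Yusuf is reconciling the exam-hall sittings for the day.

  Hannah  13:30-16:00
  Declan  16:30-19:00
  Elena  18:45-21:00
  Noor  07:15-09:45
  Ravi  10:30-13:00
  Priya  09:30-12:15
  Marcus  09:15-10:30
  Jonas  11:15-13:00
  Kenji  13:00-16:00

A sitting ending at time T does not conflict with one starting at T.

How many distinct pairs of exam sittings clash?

8

Sorted by start: Noor, Marcus, Priya, Ravi, Jonas, Kenji, Hannah, Declan, Elena.
Marcus starts before Noor ends → Noor and Marcus overlap.
Priya starts before Noor ends → Noor and Priya overlap.
Ravi starts after Noor ends, so Noor has no further overlaps.
Priya starts before Marcus ends → Marcus and Priya overlap.
Ravi starts exactly when Marcus ends (back-to-back, no overlap), so Marcus has no further overlaps.
Ravi starts before Priya ends → Priya and Ravi overlap.
Jonas starts before Priya ends → Priya and Jonas overlap.
Kenji starts after Priya ends, so Priya has no further overlaps.
Jonas starts before Ravi ends → Ravi and Jonas overlap.
Kenji starts exactly when Ravi ends (back-to-back, no overlap), so Ravi has no further overlaps.
Kenji starts exactly when Jonas ends (back-to-back, no overlap), so Jonas has no further overlaps.
Hannah starts before Kenji ends → Kenji and Hannah overlap.
Declan starts after Kenji ends, so Kenji has no further overlaps.
Declan starts after Hannah ends, so Hannah has no further overlaps.
Elena starts before Declan ends → Declan and Elena overlap.
Overlapping pairs: Declan & Elena, Hannah & Kenji, Jonas & Priya, Jonas & Ravi, Marcus & Noor, Marcus & Priya, Noor & Priya, Priya & Ravi — 8 in total.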